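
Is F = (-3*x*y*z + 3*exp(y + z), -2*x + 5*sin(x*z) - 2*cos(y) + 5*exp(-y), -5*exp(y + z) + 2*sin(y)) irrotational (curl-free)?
No, ∇×F = (-5*x*cos(x*z) - 5*exp(y + z) + 2*cos(y), -3*x*y + 3*exp(y + z), 3*x*z + 5*z*cos(x*z) - 3*exp(y + z) - 2)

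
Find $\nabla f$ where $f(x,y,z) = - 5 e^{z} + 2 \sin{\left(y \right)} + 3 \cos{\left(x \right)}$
(-3*sin(x), 2*cos(y), -5*exp(z))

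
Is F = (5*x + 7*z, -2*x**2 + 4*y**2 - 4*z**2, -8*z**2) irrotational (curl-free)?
No, ∇×F = (8*z, 7, -4*x)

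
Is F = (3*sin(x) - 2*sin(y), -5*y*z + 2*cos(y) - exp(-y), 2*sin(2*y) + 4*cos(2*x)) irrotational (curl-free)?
No, ∇×F = (5*y + 4*cos(2*y), 8*sin(2*x), 2*cos(y))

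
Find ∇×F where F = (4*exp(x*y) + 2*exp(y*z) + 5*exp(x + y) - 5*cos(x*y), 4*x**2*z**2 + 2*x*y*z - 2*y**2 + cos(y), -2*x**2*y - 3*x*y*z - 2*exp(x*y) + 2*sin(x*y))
(x*(-8*x*z - 2*x - 2*y - 3*z - 2*exp(x*y) + 2*cos(x*y)), y*(4*x + 3*z + 2*exp(x*y) + 2*exp(y*z) - 2*cos(x*y)), 8*x*z**2 - 4*x*exp(x*y) - 5*x*sin(x*y) + 2*y*z - 2*z*exp(y*z) - 5*exp(x + y))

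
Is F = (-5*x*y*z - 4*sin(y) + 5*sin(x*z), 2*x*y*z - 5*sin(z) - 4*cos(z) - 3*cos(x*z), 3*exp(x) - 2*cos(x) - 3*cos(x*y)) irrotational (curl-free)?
No, ∇×F = (-2*x*y + 3*x*sin(x*y) - 3*x*sin(x*z) - 4*sin(z) + 5*cos(z), -5*x*y + 5*x*cos(x*z) - 3*y*sin(x*y) - 3*exp(x) - 2*sin(x), 5*x*z + 2*y*z + 3*z*sin(x*z) + 4*cos(y))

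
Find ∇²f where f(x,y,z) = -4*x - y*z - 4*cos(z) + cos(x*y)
-x**2*cos(x*y) - y**2*cos(x*y) + 4*cos(z)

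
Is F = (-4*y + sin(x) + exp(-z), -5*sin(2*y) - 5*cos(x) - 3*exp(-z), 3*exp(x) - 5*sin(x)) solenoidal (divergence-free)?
No, ∇·F = cos(x) - 10*cos(2*y)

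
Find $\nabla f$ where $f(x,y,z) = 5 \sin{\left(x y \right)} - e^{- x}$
(5*y*cos(x*y) + exp(-x), 5*x*cos(x*y), 0)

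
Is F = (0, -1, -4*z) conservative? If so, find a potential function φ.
Yes, F is conservative. φ = -y - 2*z**2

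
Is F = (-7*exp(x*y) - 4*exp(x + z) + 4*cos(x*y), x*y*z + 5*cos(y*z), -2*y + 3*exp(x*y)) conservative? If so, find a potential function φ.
No, ∇×F = (-x*y + 3*x*exp(x*y) + 5*y*sin(y*z) - 2, -3*y*exp(x*y) - 4*exp(x + z), 7*x*exp(x*y) + 4*x*sin(x*y) + y*z) ≠ 0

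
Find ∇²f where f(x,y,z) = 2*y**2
4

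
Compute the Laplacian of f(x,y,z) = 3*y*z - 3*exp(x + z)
-6*exp(x + z)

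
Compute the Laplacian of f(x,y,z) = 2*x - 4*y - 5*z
0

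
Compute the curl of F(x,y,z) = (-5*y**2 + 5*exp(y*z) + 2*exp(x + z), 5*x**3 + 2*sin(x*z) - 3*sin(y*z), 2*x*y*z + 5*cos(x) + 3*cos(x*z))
(2*x*z - 2*x*cos(x*z) + 3*y*cos(y*z), -2*y*z + 5*y*exp(y*z) + 3*z*sin(x*z) + 2*exp(x + z) + 5*sin(x), 15*x**2 + 10*y - 5*z*exp(y*z) + 2*z*cos(x*z))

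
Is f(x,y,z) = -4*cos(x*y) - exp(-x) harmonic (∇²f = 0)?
No, ∇²f = (4*(x**2 + y**2)*exp(x)*cos(x*y) - 1)*exp(-x)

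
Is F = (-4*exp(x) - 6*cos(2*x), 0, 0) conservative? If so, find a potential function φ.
Yes, F is conservative. φ = -4*exp(x) - 3*sin(2*x)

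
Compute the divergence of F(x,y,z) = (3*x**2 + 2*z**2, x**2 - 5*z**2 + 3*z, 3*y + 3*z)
6*x + 3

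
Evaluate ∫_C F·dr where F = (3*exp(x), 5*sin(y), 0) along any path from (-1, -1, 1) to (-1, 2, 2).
-5*cos(2) + 5*cos(1)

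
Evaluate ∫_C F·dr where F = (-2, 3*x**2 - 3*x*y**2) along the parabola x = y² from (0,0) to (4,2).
-8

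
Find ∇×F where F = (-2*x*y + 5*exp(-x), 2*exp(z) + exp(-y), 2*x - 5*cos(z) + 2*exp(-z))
(-2*exp(z), -2, 2*x)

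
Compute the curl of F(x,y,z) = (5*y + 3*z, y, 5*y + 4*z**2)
(5, 3, -5)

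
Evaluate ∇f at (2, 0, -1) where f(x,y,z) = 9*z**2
(0, 0, -18)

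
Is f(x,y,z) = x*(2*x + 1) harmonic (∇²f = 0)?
No, ∇²f = 4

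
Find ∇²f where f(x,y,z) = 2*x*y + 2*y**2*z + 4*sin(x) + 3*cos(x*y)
-3*x**2*cos(x*y) - 3*y**2*cos(x*y) + 4*z - 4*sin(x)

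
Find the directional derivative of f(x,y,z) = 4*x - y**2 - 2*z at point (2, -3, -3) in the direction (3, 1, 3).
12*sqrt(19)/19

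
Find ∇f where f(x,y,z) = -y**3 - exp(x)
(-exp(x), -3*y**2, 0)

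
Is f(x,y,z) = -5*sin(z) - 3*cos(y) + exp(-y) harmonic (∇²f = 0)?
No, ∇²f = 5*sin(z) + 3*cos(y) + exp(-y)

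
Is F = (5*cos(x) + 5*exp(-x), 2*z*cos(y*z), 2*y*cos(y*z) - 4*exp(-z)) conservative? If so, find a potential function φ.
Yes, F is conservative. φ = 5*sin(x) + 2*sin(y*z) + 4*exp(-z) - 5*exp(-x)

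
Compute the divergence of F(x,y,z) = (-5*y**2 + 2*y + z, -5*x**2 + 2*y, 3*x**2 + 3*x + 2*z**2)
4*z + 2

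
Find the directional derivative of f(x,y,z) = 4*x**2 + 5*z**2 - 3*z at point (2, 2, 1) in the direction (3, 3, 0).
8*sqrt(2)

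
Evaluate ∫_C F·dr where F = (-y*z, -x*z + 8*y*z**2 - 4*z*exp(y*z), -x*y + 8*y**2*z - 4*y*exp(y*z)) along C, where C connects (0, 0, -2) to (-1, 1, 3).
43 - 4*exp(3)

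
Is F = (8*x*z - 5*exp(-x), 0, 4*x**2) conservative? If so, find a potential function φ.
Yes, F is conservative. φ = 4*x**2*z + 5*exp(-x)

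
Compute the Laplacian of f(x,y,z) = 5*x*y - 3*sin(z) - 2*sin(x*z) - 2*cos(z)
2*x**2*sin(x*z) + 2*z**2*sin(x*z) + 3*sin(z) + 2*cos(z)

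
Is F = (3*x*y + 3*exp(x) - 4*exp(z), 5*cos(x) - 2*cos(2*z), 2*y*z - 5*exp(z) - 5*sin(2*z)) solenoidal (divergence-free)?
No, ∇·F = 5*y + 3*exp(x) - 5*exp(z) - 10*cos(2*z)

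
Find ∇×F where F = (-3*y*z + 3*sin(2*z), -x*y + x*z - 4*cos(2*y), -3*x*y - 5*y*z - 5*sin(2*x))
(-4*x - 5*z, 10*cos(2*x) + 6*cos(2*z), -y + 4*z)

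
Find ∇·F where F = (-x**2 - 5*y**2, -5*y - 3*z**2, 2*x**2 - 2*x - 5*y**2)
-2*x - 5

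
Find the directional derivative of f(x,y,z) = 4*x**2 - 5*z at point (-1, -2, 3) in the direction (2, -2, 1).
-7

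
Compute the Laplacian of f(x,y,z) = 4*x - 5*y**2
-10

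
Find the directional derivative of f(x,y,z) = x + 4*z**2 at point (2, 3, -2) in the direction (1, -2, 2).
-31/3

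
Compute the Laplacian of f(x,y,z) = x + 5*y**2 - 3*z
10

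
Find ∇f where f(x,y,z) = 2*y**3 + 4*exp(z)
(0, 6*y**2, 4*exp(z))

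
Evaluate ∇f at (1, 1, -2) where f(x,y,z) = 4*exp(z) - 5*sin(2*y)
(0, -10*cos(2), 4*exp(-2))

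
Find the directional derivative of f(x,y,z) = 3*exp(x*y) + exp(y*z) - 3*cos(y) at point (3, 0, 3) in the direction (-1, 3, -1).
36*sqrt(11)/11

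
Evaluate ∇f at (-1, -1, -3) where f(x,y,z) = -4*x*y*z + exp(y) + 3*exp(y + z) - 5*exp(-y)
(-12, -12 + 3*exp(-4) + exp(-1) + 5*E, -4 + 3*exp(-4))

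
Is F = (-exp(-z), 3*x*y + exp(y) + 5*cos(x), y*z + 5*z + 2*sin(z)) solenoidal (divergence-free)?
No, ∇·F = 3*x + y + exp(y) + 2*cos(z) + 5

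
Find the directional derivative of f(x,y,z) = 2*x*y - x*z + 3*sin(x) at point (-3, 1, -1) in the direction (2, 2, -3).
3*sqrt(17)*(-5 + 2*cos(3))/17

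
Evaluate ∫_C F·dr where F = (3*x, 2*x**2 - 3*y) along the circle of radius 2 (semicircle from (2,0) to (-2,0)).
0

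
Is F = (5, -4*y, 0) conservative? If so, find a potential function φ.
Yes, F is conservative. φ = 5*x - 2*y**2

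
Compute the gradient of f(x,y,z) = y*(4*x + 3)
(4*y, 4*x + 3, 0)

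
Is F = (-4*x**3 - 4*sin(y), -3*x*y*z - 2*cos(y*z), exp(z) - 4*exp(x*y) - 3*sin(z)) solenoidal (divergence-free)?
No, ∇·F = -12*x**2 - 3*x*z + 2*z*sin(y*z) + exp(z) - 3*cos(z)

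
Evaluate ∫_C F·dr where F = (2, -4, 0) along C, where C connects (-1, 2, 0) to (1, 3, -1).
0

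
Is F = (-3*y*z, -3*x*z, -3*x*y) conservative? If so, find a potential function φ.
Yes, F is conservative. φ = -3*x*y*z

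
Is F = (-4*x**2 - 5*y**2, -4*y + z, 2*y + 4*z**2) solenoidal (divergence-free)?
No, ∇·F = -8*x + 8*z - 4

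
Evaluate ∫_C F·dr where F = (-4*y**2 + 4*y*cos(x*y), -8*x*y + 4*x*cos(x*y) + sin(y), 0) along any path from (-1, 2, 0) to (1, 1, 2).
-20 - cos(1) + cos(2) + 4*sin(1) + 4*sin(2)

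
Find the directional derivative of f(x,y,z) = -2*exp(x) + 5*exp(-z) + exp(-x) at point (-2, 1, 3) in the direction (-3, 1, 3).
3*sqrt(19)*(-5 + E*(2 + exp(4)))*exp(-3)/19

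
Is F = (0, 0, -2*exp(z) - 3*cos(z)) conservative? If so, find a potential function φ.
Yes, F is conservative. φ = -2*exp(z) - 3*sin(z)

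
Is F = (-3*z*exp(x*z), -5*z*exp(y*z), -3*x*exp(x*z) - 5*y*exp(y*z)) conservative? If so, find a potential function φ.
Yes, F is conservative. φ = -3*exp(x*z) - 5*exp(y*z)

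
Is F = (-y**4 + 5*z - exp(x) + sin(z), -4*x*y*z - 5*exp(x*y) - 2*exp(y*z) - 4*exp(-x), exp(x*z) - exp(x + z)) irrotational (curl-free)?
No, ∇×F = (2*y*(2*x + exp(y*z)), -z*exp(x*z) + exp(x + z) + cos(z) + 5, 4*y**3 - 4*y*z - 5*y*exp(x*y) + 4*exp(-x))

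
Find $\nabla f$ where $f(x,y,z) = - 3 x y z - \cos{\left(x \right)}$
(-3*y*z + sin(x), -3*x*z, -3*x*y)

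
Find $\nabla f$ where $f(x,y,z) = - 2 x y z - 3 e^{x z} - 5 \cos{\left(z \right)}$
(z*(-2*y - 3*exp(x*z)), -2*x*z, -2*x*y - 3*x*exp(x*z) + 5*sin(z))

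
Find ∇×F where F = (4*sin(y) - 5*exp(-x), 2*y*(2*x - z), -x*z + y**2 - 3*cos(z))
(4*y, z, 4*y - 4*cos(y))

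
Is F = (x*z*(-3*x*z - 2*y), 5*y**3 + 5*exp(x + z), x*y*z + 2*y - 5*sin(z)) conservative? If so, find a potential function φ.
No, ∇×F = (x*z - 5*exp(x + z) + 2, -6*x**2*z - 2*x*y - y*z, 2*x*z + 5*exp(x + z)) ≠ 0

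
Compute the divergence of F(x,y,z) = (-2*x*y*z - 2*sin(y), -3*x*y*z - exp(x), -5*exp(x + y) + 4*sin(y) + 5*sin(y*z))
-3*x*z - 2*y*z + 5*y*cos(y*z)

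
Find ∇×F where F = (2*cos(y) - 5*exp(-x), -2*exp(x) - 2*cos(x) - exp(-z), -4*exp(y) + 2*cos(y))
(-4*exp(y) - 2*sin(y) - exp(-z), 0, -2*exp(x) + 2*sin(x) + 2*sin(y))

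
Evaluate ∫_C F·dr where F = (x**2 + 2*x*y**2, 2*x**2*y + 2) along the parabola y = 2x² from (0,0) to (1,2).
25/3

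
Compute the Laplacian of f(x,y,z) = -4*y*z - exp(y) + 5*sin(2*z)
-exp(y) - 20*sin(2*z)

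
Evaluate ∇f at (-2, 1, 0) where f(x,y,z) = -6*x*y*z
(0, 0, 12)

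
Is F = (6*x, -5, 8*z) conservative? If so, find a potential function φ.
Yes, F is conservative. φ = 3*x**2 - 5*y + 4*z**2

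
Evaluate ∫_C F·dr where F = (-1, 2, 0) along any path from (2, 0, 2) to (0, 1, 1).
4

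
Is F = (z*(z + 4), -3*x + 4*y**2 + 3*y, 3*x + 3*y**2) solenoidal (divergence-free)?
No, ∇·F = 8*y + 3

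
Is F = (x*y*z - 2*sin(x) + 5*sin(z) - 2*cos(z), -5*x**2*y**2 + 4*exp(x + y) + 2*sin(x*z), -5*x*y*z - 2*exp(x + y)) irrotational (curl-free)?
No, ∇×F = (-5*x*z - 2*x*cos(x*z) - 2*exp(x + y), x*y + 5*y*z + 2*exp(x + y) + 2*sin(z) + 5*cos(z), -10*x*y**2 - x*z + 2*z*cos(x*z) + 4*exp(x + y))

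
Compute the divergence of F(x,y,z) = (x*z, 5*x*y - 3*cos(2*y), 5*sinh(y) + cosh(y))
5*x + z + 6*sin(2*y)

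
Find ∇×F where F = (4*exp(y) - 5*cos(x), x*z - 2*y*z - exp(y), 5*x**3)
(-x + 2*y, -15*x**2, z - 4*exp(y))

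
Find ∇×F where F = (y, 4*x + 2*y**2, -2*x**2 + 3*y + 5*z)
(3, 4*x, 3)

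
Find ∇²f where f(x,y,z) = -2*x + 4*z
0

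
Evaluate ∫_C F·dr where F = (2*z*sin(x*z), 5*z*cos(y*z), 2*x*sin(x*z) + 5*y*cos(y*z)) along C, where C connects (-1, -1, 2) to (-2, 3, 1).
5*sin(3) + 5*sin(2)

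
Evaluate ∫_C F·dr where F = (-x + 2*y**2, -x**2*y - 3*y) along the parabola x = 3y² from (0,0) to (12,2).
-126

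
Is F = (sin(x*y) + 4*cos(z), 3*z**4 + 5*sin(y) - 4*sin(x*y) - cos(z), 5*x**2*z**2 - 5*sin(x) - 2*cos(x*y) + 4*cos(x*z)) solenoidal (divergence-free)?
No, ∇·F = 10*x**2*z - 4*x*sin(x*z) - 4*x*cos(x*y) + y*cos(x*y) + 5*cos(y)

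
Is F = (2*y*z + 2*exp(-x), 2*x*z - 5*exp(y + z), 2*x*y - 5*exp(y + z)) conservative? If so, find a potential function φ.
Yes, F is conservative. φ = 2*x*y*z - 5*exp(y + z) - 2*exp(-x)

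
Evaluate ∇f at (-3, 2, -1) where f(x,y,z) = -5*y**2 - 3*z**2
(0, -20, 6)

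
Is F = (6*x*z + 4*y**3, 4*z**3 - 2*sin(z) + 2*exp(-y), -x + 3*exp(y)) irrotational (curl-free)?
No, ∇×F = (-12*z**2 + 3*exp(y) + 2*cos(z), 6*x + 1, -12*y**2)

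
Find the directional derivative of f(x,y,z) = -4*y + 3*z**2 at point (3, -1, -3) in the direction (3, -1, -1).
2*sqrt(11)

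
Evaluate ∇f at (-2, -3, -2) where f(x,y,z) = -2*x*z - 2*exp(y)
(4, -2*exp(-3), 4)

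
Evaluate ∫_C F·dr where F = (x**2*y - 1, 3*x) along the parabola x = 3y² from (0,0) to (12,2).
6996/7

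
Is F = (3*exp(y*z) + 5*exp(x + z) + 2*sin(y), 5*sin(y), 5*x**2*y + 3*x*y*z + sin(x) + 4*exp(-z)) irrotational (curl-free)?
No, ∇×F = (x*(5*x + 3*z), -10*x*y - 3*y*z + 3*y*exp(y*z) + 5*exp(x + z) - cos(x), -3*z*exp(y*z) - 2*cos(y))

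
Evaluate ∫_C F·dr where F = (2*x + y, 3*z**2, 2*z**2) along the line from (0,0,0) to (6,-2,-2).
50/3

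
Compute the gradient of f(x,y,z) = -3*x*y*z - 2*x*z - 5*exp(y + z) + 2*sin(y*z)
(z*(-3*y - 2), -3*x*z + 2*z*cos(y*z) - 5*exp(y + z), -3*x*y - 2*x + 2*y*cos(y*z) - 5*exp(y + z))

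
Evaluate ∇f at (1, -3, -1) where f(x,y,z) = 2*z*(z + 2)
(0, 0, 0)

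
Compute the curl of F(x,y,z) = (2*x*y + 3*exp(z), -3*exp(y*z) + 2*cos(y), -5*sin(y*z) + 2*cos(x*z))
(3*y*exp(y*z) - 5*z*cos(y*z), 2*z*sin(x*z) + 3*exp(z), -2*x)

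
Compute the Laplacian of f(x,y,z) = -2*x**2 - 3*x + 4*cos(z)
-4*cos(z) - 4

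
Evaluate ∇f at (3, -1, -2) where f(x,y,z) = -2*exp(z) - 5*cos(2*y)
(0, -10*sin(2), -2*exp(-2))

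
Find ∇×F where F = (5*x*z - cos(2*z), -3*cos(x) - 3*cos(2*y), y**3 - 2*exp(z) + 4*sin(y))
(3*y**2 + 4*cos(y), 5*x + 2*sin(2*z), 3*sin(x))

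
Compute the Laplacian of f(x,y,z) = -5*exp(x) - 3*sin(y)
-5*exp(x) + 3*sin(y)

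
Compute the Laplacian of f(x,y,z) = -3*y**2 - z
-6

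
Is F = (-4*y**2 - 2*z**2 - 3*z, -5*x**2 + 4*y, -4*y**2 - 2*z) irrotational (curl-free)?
No, ∇×F = (-8*y, -4*z - 3, -10*x + 8*y)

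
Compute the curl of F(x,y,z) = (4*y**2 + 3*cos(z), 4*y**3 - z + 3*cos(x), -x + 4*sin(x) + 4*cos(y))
(1 - 4*sin(y), -3*sin(z) - 4*cos(x) + 1, -8*y - 3*sin(x))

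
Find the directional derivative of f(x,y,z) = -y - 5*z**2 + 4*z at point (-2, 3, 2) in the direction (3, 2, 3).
-25*sqrt(22)/11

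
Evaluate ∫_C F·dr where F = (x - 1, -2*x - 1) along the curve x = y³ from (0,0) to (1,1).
-2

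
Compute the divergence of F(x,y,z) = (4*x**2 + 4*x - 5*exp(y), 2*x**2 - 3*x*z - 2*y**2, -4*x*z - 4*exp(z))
4*x - 4*y - 4*exp(z) + 4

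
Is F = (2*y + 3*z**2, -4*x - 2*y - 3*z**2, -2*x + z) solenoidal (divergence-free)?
No, ∇·F = -1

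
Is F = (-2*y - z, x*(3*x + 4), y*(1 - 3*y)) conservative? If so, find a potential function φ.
No, ∇×F = (1 - 6*y, -1, 6*x + 6) ≠ 0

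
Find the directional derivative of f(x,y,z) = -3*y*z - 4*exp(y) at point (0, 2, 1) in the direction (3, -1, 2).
sqrt(14)*(-9 + 4*exp(2))/14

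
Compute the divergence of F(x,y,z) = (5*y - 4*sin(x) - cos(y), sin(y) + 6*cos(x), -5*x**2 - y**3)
-4*cos(x) + cos(y)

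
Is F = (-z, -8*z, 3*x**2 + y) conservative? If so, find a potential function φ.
No, ∇×F = (9, -6*x - 1, 0) ≠ 0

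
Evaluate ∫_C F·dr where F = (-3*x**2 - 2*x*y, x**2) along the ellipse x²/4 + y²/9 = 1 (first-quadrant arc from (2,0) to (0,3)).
24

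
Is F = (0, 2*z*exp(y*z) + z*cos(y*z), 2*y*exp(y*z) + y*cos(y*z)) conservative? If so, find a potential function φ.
Yes, F is conservative. φ = 2*exp(y*z) + sin(y*z)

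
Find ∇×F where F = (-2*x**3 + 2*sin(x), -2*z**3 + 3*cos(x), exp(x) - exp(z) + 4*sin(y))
(6*z**2 + 4*cos(y), -exp(x), -3*sin(x))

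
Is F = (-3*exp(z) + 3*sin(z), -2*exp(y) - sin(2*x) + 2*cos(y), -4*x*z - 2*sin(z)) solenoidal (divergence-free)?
No, ∇·F = -4*x - 2*exp(y) - 2*sin(y) - 2*cos(z)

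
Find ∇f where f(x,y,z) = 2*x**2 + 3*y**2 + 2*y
(4*x, 6*y + 2, 0)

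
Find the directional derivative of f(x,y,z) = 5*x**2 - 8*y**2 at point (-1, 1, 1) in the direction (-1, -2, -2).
14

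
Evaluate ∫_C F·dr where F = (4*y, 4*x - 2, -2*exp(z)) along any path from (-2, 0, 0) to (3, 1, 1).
12 - 2*E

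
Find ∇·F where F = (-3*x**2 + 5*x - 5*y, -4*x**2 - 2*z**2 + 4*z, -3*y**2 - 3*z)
2 - 6*x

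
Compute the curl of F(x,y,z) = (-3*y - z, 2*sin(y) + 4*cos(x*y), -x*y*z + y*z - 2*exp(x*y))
(-x*z - 2*x*exp(x*y) + z, y*z + 2*y*exp(x*y) - 1, -4*y*sin(x*y) + 3)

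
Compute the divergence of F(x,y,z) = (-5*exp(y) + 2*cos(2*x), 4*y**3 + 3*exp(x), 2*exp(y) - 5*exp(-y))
12*y**2 - 4*sin(2*x)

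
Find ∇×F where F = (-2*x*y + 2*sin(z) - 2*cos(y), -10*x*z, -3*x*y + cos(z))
(7*x, 3*y + 2*cos(z), 2*x - 10*z - 2*sin(y))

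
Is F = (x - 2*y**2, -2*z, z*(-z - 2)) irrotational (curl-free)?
No, ∇×F = (2, 0, 4*y)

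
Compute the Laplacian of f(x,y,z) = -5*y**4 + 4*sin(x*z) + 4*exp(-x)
-4*x**2*sin(x*z) - 60*y**2 - 4*z**2*sin(x*z) + 4*exp(-x)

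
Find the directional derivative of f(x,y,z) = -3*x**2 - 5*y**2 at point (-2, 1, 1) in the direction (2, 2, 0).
sqrt(2)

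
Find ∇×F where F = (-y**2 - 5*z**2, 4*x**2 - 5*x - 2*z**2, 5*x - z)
(4*z, -10*z - 5, 8*x + 2*y - 5)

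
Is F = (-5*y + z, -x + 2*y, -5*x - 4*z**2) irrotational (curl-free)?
No, ∇×F = (0, 6, 4)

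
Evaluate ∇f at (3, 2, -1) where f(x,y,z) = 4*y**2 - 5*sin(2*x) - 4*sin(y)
(-10*cos(6), 16 - 4*cos(2), 0)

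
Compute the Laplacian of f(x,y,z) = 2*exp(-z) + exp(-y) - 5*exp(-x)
2*exp(-z) + exp(-y) - 5*exp(-x)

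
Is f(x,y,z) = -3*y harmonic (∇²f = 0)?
Yes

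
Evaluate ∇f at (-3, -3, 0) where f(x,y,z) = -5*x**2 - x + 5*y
(29, 5, 0)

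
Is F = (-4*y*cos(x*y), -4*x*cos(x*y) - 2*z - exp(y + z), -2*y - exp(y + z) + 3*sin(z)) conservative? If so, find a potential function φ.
Yes, F is conservative. φ = -2*y*z - exp(y + z) - 4*sin(x*y) - 3*cos(z)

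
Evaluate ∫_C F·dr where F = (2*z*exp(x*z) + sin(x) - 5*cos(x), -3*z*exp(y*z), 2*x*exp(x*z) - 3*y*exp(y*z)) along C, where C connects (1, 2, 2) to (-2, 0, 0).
-2*exp(2) - 1 - cos(2) + cos(1) + 5*sin(1) + 5*sin(2) + 3*exp(4)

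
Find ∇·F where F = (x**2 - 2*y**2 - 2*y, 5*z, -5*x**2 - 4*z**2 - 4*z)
2*x - 8*z - 4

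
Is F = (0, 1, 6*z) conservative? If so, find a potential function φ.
Yes, F is conservative. φ = y + 3*z**2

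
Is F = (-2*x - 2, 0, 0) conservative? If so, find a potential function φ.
Yes, F is conservative. φ = x*(-x - 2)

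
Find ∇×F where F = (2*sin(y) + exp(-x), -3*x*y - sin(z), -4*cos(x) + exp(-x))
(cos(z), -4*sin(x) + exp(-x), -3*y - 2*cos(y))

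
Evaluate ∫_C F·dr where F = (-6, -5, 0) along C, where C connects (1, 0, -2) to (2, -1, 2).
-1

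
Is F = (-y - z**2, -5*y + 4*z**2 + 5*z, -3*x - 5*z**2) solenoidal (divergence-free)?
No, ∇·F = -10*z - 5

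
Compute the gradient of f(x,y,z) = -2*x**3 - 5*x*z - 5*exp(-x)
(-6*x**2 - 5*z + 5*exp(-x), 0, -5*x)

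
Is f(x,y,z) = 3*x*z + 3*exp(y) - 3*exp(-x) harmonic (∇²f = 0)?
No, ∇²f = 3*exp(y) - 3*exp(-x)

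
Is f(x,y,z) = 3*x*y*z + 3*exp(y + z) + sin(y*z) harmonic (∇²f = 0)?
No, ∇²f = -y**2*sin(y*z) - z**2*sin(y*z) + 6*exp(y + z)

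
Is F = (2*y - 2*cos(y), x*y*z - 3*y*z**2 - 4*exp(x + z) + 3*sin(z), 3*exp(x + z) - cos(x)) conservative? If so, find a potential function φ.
No, ∇×F = (-x*y + 6*y*z + 4*exp(x + z) - 3*cos(z), -3*exp(x + z) - sin(x), y*z - 4*exp(x + z) - 2*sin(y) - 2) ≠ 0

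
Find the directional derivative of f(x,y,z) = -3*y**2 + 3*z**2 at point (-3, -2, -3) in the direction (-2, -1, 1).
-5*sqrt(6)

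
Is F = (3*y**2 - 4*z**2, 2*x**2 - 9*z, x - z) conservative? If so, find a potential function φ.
No, ∇×F = (9, -8*z - 1, 4*x - 6*y) ≠ 0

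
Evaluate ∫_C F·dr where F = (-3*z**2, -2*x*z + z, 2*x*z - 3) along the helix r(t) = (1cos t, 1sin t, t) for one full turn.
2*pi*(-7*pi - 3)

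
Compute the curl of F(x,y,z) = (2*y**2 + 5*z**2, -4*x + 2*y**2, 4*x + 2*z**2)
(0, 10*z - 4, -4*y - 4)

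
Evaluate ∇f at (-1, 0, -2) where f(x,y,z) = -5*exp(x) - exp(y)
(-5*exp(-1), -1, 0)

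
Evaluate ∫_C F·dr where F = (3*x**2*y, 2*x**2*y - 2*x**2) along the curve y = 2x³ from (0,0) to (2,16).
3776/5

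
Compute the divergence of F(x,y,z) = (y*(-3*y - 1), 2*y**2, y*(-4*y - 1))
4*y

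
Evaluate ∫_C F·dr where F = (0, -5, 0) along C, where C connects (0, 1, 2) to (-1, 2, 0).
-5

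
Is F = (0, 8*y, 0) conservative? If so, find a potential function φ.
Yes, F is conservative. φ = 4*y**2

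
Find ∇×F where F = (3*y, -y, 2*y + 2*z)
(2, 0, -3)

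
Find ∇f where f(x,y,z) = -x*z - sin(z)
(-z, 0, -x - cos(z))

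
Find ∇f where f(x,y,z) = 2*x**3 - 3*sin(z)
(6*x**2, 0, -3*cos(z))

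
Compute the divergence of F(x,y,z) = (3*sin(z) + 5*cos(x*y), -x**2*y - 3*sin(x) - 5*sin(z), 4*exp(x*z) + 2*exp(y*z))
-x**2 + 4*x*exp(x*z) + 2*y*exp(y*z) - 5*y*sin(x*y)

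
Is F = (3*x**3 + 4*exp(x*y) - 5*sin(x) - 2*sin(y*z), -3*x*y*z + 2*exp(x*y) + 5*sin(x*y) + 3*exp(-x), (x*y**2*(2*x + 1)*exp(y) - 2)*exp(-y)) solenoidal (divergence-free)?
No, ∇·F = 9*x**2 - 3*x*z + 2*x*exp(x*y) + 5*x*cos(x*y) + 4*y*exp(x*y) - 5*cos(x)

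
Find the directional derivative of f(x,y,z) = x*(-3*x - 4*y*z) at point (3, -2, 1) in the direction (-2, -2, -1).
20/3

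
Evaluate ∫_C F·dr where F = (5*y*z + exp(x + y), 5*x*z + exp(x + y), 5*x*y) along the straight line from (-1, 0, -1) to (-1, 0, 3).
0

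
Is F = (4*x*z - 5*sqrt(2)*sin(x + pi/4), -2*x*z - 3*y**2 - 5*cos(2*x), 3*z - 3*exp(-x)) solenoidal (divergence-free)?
No, ∇·F = -6*y + 4*z - 5*sqrt(2)*cos(x + pi/4) + 3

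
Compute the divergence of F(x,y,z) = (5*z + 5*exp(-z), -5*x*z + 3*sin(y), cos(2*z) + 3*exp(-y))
-2*sin(2*z) + 3*cos(y)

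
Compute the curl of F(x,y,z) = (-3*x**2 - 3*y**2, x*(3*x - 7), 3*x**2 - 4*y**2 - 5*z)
(-8*y, -6*x, 6*x + 6*y - 7)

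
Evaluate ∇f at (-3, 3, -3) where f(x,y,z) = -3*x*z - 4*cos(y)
(9, 4*sin(3), 9)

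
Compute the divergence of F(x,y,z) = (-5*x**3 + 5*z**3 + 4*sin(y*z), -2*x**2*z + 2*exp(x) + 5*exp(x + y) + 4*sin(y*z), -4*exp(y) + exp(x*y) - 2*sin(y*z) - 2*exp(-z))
-15*x**2 - 2*y*cos(y*z) + 4*z*cos(y*z) + 5*exp(x + y) + 2*exp(-z)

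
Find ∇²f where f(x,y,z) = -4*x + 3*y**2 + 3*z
6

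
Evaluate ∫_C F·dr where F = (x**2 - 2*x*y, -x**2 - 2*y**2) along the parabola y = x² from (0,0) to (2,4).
-56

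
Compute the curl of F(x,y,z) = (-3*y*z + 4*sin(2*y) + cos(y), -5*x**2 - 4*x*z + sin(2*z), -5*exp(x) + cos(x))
(4*x - 2*cos(2*z), -3*y + 5*exp(x) + sin(x), -10*x - z + sin(y) - 8*cos(2*y))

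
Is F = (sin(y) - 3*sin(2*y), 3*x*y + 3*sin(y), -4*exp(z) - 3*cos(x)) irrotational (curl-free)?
No, ∇×F = (0, -3*sin(x), 3*y - cos(y) + 6*cos(2*y))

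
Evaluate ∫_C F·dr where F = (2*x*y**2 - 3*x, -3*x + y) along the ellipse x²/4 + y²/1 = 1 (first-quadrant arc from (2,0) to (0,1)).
9/2 - 3*pi/2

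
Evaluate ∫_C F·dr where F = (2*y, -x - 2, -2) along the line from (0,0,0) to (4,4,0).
0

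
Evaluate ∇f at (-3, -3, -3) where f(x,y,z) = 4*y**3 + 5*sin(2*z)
(0, 108, 10*cos(6))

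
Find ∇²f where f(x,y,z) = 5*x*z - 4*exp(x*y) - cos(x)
-4*x**2*exp(x*y) - 4*y**2*exp(x*y) + cos(x)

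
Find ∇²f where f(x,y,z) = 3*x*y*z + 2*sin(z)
-2*sin(z)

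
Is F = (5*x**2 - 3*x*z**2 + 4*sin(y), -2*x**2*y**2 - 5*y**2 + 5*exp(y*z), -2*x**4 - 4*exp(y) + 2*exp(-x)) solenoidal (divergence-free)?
No, ∇·F = -4*x**2*y + 10*x - 10*y - 3*z**2 + 5*z*exp(y*z)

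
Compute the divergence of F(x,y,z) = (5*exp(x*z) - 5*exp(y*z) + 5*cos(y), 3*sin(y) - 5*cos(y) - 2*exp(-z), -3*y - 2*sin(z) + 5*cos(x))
5*z*exp(x*z) + 5*sin(y) + 3*cos(y) - 2*cos(z)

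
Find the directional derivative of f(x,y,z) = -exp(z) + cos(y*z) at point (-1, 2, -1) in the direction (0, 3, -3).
sqrt(2)*(-3*E*sin(2) + 1)*exp(-1)/2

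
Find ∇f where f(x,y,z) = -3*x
(-3, 0, 0)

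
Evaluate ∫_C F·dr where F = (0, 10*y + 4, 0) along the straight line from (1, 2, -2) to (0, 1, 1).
-19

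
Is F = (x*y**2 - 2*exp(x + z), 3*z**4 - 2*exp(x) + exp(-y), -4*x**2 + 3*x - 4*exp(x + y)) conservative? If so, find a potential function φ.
No, ∇×F = (-12*z**3 - 4*exp(x + y), 8*x + 4*exp(x + y) - 2*exp(x + z) - 3, -2*x*y - 2*exp(x)) ≠ 0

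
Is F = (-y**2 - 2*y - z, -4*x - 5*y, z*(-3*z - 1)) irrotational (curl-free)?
No, ∇×F = (0, -1, 2*y - 2)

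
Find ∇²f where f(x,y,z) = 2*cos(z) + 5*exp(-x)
-2*cos(z) + 5*exp(-x)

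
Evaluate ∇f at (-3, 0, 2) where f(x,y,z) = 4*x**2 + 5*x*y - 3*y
(-24, -18, 0)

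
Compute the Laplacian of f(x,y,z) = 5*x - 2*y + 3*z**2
6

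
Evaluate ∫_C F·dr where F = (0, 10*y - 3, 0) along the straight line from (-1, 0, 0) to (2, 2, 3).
14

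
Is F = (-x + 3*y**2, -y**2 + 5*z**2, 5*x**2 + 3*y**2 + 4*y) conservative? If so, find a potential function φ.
No, ∇×F = (6*y - 10*z + 4, -10*x, -6*y) ≠ 0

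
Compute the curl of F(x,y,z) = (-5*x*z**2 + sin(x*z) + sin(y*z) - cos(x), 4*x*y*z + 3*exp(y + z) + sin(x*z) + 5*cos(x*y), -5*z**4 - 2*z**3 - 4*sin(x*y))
(-4*x*y - 4*x*cos(x*y) - x*cos(x*z) - 3*exp(y + z), -10*x*z + x*cos(x*z) + 4*y*cos(x*y) + y*cos(y*z), 4*y*z - 5*y*sin(x*y) + z*cos(x*z) - z*cos(y*z))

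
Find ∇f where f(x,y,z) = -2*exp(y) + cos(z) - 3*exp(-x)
(3*exp(-x), -2*exp(y), -sin(z))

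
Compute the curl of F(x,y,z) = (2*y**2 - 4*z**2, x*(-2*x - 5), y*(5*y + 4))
(10*y + 4, -8*z, -4*x - 4*y - 5)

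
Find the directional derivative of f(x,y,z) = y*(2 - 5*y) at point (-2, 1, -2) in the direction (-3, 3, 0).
-4*sqrt(2)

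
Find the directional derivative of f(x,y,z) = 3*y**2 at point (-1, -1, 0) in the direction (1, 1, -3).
-6*sqrt(11)/11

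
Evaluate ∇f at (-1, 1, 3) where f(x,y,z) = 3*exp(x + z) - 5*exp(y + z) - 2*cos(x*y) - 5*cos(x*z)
(-15*sin(3) - 2*sin(1) + 3*exp(2), -5*exp(4) + 2*sin(1), -5*exp(4) + 5*sin(3) + 3*exp(2))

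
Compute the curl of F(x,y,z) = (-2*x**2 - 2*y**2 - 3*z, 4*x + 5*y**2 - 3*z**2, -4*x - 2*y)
(6*z - 2, 1, 4*y + 4)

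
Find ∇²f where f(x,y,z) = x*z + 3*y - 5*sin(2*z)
20*sin(2*z)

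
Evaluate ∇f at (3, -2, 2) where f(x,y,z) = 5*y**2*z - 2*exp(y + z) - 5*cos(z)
(0, -42, 5*sin(2) + 18)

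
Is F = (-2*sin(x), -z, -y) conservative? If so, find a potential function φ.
Yes, F is conservative. φ = -y*z + 2*cos(x)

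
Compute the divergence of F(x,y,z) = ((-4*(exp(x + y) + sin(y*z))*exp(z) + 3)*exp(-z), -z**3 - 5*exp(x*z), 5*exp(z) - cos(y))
5*exp(z) - 4*exp(x + y)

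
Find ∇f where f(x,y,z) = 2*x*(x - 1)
(4*x - 2, 0, 0)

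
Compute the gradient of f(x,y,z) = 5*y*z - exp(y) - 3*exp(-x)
(3*exp(-x), 5*z - exp(y), 5*y)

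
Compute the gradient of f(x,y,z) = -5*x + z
(-5, 0, 1)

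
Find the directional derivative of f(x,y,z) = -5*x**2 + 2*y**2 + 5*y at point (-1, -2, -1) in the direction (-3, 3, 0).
-13*sqrt(2)/2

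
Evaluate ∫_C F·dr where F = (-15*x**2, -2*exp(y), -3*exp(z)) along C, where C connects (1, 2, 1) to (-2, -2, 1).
4*sinh(2) + 45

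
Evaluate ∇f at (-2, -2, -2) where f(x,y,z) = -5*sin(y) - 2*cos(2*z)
(0, -5*cos(2), -4*sin(4))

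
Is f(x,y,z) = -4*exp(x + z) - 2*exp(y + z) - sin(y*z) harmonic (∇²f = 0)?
No, ∇²f = y**2*sin(y*z) + z**2*sin(y*z) - 8*exp(x + z) - 4*exp(y + z)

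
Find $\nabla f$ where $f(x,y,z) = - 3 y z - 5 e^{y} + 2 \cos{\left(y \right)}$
(0, -3*z - 5*exp(y) - 2*sin(y), -3*y)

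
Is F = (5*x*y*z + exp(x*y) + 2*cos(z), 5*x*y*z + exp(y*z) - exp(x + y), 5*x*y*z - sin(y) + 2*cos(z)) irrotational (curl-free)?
No, ∇×F = (-5*x*y + 5*x*z - y*exp(y*z) - cos(y), 5*x*y - 5*y*z - 2*sin(z), -5*x*z - x*exp(x*y) + 5*y*z - exp(x + y))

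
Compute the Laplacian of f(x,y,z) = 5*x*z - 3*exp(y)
-3*exp(y)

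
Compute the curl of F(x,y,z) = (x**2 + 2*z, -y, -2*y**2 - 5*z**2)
(-4*y, 2, 0)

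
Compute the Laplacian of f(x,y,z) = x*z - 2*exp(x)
-2*exp(x)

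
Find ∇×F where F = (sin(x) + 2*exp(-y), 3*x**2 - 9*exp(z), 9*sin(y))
(9*exp(z) + 9*cos(y), 0, 6*x + 2*exp(-y))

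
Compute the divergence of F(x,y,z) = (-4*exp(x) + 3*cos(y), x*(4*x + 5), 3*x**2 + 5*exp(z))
-4*exp(x) + 5*exp(z)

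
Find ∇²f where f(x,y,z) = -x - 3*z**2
-6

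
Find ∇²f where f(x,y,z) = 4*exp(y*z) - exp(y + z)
4*y**2*exp(y*z) + 4*z**2*exp(y*z) - 2*exp(y + z)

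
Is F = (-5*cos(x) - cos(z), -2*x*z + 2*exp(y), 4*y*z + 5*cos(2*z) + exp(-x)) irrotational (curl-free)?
No, ∇×F = (2*x + 4*z, sin(z) + exp(-x), -2*z)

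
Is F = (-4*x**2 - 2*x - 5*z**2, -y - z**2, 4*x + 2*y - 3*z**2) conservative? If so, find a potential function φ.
No, ∇×F = (2*z + 2, -10*z - 4, 0) ≠ 0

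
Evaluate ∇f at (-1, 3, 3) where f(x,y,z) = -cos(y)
(0, sin(3), 0)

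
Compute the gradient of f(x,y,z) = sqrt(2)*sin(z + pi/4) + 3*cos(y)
(0, -3*sin(y), sqrt(2)*cos(z + pi/4))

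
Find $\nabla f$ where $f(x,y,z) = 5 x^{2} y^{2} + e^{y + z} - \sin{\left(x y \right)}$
(y*(10*x*y - cos(x*y)), 10*x**2*y - x*cos(x*y) + exp(y + z), exp(y + z))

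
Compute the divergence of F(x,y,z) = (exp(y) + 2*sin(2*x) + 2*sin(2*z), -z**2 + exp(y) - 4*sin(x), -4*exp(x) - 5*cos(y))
exp(y) + 4*cos(2*x)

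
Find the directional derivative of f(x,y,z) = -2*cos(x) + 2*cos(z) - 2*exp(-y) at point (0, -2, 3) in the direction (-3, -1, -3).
2*sqrt(19)*(-exp(2) + 3*sin(3))/19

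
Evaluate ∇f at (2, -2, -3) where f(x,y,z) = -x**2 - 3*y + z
(-4, -3, 1)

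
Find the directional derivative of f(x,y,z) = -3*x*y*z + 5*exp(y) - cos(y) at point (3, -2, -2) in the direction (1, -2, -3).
sqrt(14)*(-51*exp(2) - 5 + exp(2)*sin(2))*exp(-2)/7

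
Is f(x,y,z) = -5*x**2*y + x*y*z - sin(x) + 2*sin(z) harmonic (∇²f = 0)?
No, ∇²f = -10*y + sin(x) - 2*sin(z)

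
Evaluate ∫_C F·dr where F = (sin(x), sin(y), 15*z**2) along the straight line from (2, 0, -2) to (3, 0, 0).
cos(2) - cos(3) + 40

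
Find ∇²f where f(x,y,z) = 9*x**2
18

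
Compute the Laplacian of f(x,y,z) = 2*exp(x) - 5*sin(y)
2*exp(x) + 5*sin(y)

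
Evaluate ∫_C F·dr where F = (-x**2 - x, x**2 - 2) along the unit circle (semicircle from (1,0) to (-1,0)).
2/3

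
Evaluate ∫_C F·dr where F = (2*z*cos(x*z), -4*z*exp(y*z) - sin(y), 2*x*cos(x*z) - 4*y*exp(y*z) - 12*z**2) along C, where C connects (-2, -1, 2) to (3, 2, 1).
-4*exp(2) + 2*sin(4) - cos(1) + cos(2) + 2*sin(3) + 4*exp(-2) + 28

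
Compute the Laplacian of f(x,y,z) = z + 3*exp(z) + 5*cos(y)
3*exp(z) - 5*cos(y)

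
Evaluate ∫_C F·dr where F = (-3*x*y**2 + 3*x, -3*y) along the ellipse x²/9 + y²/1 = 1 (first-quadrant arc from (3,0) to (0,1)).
-33/4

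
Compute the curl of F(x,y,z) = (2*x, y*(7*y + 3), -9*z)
(0, 0, 0)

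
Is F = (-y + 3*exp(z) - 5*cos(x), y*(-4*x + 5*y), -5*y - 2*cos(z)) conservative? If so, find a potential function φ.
No, ∇×F = (-5, 3*exp(z), 1 - 4*y) ≠ 0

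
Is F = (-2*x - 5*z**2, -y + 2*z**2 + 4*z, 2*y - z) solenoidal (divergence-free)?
No, ∇·F = -4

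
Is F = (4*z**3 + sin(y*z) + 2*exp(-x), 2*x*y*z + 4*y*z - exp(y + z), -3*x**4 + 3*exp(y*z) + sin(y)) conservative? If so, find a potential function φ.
No, ∇×F = (-2*x*y - 4*y + 3*z*exp(y*z) + exp(y + z) + cos(y), 12*x**3 + y*cos(y*z) + 12*z**2, z*(2*y - cos(y*z))) ≠ 0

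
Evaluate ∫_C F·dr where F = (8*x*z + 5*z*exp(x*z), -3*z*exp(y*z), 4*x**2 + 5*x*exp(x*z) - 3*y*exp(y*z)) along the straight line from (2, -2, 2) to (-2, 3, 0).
-5*exp(4) - 30 + 3*exp(-4)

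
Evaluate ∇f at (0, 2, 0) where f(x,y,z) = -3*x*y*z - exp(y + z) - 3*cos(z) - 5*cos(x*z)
(0, -exp(2), -exp(2))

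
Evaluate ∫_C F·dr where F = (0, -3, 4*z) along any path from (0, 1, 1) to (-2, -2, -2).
15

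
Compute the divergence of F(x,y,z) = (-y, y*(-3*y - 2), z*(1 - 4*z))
-6*y - 8*z - 1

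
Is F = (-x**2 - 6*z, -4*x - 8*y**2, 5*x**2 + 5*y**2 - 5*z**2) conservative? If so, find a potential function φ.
No, ∇×F = (10*y, -10*x - 6, -4) ≠ 0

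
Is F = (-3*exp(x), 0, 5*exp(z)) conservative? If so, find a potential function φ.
Yes, F is conservative. φ = -3*exp(x) + 5*exp(z)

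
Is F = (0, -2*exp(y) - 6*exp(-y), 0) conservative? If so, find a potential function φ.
Yes, F is conservative. φ = -2*exp(y) + 6*exp(-y)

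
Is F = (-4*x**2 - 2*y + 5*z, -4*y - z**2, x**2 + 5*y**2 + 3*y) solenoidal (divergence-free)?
No, ∇·F = -8*x - 4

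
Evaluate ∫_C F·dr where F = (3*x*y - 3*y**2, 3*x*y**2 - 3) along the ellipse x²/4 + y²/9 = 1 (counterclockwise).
81*pi/2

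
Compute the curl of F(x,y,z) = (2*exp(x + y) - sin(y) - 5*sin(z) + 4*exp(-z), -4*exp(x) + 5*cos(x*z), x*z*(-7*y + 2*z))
(x*(-7*z + 5*sin(x*z)), 7*y*z - 2*z**2 - 5*cos(z) - 4*exp(-z), -5*z*sin(x*z) - 4*exp(x) - 2*exp(x + y) + cos(y))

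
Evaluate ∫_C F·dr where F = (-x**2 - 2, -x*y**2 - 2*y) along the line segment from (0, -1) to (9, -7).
420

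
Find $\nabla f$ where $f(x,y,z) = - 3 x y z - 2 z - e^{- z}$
(-3*y*z, -3*x*z, -3*x*y - 2 + exp(-z))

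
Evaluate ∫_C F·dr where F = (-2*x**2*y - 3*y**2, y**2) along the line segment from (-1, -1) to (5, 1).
-160/3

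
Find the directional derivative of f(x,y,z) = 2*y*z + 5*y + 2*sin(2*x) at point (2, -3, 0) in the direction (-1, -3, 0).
-sqrt(10)*(4*cos(4) + 15)/10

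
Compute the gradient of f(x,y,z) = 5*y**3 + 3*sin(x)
(3*cos(x), 15*y**2, 0)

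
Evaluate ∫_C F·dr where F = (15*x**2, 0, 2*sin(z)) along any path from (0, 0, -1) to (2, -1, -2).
-2*cos(2) + 2*cos(1) + 40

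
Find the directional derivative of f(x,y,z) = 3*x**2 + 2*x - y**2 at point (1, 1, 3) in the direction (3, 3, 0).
3*sqrt(2)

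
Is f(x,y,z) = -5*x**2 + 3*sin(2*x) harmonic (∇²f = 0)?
No, ∇²f = -12*sin(2*x) - 10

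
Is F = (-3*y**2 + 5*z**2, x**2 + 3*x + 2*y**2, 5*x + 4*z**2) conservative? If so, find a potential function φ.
No, ∇×F = (0, 10*z - 5, 2*x + 6*y + 3) ≠ 0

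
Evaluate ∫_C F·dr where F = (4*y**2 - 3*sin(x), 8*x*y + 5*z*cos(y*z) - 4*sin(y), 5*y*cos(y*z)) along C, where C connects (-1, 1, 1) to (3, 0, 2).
-5*sin(1) - 7*cos(1) + 3*cos(3) + 8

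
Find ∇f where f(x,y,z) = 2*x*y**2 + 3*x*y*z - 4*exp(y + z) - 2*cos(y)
(y*(2*y + 3*z), 4*x*y + 3*x*z - 4*exp(y + z) + 2*sin(y), 3*x*y - 4*exp(y + z))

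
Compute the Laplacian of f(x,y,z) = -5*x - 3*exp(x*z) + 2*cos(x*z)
(-x**2 - z**2)*(3*exp(x*z) + 2*cos(x*z))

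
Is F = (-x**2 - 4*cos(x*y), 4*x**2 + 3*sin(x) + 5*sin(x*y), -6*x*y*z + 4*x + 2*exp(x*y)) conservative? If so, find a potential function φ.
No, ∇×F = (2*x*(-3*z + exp(x*y)), 6*y*z - 2*y*exp(x*y) - 4, -4*x*sin(x*y) + 8*x + 5*y*cos(x*y) + 3*cos(x)) ≠ 0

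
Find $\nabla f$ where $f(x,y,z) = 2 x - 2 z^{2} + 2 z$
(2, 0, 2 - 4*z)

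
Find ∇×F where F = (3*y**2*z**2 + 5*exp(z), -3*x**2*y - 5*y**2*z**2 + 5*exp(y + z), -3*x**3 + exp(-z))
(10*y**2*z - 5*exp(y + z), 9*x**2 + 6*y**2*z + 5*exp(z), 6*y*(-x - z**2))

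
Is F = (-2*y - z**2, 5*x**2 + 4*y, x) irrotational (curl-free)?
No, ∇×F = (0, -2*z - 1, 10*x + 2)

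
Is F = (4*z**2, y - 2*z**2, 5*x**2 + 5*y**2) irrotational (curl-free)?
No, ∇×F = (10*y + 4*z, -10*x + 8*z, 0)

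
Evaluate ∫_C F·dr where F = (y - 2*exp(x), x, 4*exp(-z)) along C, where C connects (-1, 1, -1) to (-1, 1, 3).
-(4 - 4*exp(4))*exp(-3)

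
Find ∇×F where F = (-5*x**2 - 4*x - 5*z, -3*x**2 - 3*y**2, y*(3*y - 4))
(6*y - 4, -5, -6*x)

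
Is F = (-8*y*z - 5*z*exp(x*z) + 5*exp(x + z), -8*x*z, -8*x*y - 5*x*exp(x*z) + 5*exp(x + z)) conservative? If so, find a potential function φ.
Yes, F is conservative. φ = -8*x*y*z - 5*exp(x*z) + 5*exp(x + z)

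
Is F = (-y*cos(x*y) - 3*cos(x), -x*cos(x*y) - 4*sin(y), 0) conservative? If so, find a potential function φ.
Yes, F is conservative. φ = -3*sin(x) - sin(x*y) + 4*cos(y)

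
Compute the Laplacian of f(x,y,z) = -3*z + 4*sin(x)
-4*sin(x)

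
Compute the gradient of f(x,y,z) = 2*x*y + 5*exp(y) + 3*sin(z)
(2*y, 2*x + 5*exp(y), 3*cos(z))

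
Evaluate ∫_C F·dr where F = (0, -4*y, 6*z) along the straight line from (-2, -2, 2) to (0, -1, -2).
6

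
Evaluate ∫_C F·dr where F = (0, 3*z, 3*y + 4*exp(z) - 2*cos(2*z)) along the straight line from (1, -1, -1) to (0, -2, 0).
-4*exp(-1) - sin(2) + 1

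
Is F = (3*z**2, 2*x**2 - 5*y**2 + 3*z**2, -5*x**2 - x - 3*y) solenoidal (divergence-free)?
No, ∇·F = -10*y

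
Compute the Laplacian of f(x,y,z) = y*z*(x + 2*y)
4*z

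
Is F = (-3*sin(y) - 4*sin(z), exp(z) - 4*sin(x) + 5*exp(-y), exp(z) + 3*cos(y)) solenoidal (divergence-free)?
No, ∇·F = exp(z) - 5*exp(-y)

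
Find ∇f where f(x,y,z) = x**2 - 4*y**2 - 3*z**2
(2*x, -8*y, -6*z)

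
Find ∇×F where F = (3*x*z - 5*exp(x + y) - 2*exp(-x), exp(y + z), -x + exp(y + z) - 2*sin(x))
(0, 3*x + 2*cos(x) + 1, 5*exp(x + y))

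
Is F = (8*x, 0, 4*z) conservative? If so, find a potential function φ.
Yes, F is conservative. φ = 4*x**2 + 2*z**2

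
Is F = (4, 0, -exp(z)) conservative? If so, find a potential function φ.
Yes, F is conservative. φ = 4*x - exp(z)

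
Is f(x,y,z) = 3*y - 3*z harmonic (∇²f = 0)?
Yes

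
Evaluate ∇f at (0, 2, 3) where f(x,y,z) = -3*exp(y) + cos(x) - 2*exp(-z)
(0, -3*exp(2), 2*exp(-3))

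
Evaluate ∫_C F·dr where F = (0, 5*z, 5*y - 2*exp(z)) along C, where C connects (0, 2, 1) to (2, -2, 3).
-2*exp(3) - 40 + 2*E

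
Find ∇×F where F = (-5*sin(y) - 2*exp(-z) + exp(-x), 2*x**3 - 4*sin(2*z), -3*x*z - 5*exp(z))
(8*cos(2*z), 3*z + 2*exp(-z), 6*x**2 + 5*cos(y))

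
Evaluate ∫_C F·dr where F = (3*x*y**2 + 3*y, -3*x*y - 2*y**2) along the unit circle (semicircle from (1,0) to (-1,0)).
-3*pi/2 - 2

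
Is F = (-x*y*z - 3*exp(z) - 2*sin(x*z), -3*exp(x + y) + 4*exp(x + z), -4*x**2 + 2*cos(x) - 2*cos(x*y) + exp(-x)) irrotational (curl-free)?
No, ∇×F = (2*x*sin(x*y) - 4*exp(x + z), -x*y - 2*x*cos(x*z) + 8*x - 2*y*sin(x*y) - 3*exp(z) + 2*sin(x) + exp(-x), x*z - 3*exp(x + y) + 4*exp(x + z))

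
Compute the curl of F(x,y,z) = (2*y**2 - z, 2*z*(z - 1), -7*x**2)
(2 - 4*z, 14*x - 1, -4*y)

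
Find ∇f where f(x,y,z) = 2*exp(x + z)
(2*exp(x + z), 0, 2*exp(x + z))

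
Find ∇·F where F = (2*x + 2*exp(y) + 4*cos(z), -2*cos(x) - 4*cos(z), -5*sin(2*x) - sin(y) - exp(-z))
2 + exp(-z)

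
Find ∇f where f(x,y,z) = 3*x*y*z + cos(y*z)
(3*y*z, z*(3*x - sin(y*z)), y*(3*x - sin(y*z)))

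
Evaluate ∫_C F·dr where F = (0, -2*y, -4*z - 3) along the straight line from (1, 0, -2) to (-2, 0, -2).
0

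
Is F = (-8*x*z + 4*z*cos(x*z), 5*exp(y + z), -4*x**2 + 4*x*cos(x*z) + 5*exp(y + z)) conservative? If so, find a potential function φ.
Yes, F is conservative. φ = -4*x**2*z + 5*exp(y + z) + 4*sin(x*z)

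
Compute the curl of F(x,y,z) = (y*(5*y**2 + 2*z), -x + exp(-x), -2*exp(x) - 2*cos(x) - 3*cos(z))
(0, 2*y + 2*exp(x) - 2*sin(x), -15*y**2 - 2*z - 1 - exp(-x))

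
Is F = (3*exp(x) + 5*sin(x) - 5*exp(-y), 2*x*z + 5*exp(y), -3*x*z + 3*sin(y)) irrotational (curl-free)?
No, ∇×F = (-2*x + 3*cos(y), 3*z, 2*z - 5*exp(-y))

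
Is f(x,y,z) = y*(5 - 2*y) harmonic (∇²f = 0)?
No, ∇²f = -4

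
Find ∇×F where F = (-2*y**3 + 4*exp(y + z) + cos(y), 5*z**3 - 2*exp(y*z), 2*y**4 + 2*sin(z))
(8*y**3 + 2*y*exp(y*z) - 15*z**2, 4*exp(y + z), 6*y**2 - 4*exp(y + z) + sin(y))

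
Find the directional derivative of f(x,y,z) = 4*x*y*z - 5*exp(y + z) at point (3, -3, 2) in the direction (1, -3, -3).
6*sqrt(19)*(5 + 2*E)*exp(-1)/19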